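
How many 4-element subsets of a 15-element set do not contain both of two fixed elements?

All 4-subsets: C(15,4) = 1365. Those containing both fixed elements: C(13,2) = 78.
1365 − 78 = 1287.

1287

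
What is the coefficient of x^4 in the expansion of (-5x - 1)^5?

The general term is C(5,j)·(-5x)^j·(-1)^(5-j); the x^4 term has j = 4.
C(5,4) = 5.
Coefficient = C(5,4) · (-5)^4 · (-1)^1 = 5 · 625 · (-1) = -3125.

-3125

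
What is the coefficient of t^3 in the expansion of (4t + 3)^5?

The general term is C(5,j)·(4t)^j·(3)^(5-j); the t^3 term has j = 3.
C(5,3) = 10.
Coefficient = C(5,3) · 4^3 · 3^2 = 10 · 64 · 9 = 5760.

5760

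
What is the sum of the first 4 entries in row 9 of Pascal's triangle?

1 + 9 + 36 + 84 = 130.

130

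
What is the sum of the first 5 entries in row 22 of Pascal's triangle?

9109

1 + 22 + 231 + 1540 + 7315 = 9109.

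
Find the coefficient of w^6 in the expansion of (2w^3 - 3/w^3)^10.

1088640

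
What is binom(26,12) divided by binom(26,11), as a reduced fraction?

5/4

C(n,k+1)/C(n,k) = (n−k)/(k+1) = (26−11)/(11+1) = 15/12 = 5/4.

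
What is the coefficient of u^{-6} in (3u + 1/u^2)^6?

135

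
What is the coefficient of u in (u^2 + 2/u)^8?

1792

General term: C(8,j)·(u^2)^j·(2/u)^(8-j), with u-exponent 2j − 1(8−j) = 3j − 8.
Set 3j − 8 = 1: j = 3.
C(8,3) = 56; 1^3 = 1; 2^5 = 32.
Coefficient = 56 · 1 · 32 = 1792.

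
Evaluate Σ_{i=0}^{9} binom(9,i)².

By Vandermonde's identity, Σ C(9,i)² = C(18,9) = 48620.

48620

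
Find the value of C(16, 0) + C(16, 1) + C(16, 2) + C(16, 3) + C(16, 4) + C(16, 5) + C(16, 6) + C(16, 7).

1 + 16 + 120 + 560 + 1820 + 4368 + 8008 + 11440 = 26333.

26333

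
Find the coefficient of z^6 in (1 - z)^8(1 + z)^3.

Coefficient of z^6 = Σ_{j} C(8,j)·(-1)^j·C(3,6-j)·1^(6-j) for j from 3 to 6.
= (-56) + 210 + (-168) + 28 = 14.

14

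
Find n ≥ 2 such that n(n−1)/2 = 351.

n(n−1)/2 = 351 ⇒ n(n−1) = 702. Since 27·26 = 702, n = 27.

27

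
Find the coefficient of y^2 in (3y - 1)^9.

-324

The general term is C(9,j)·(3y)^j·(-1)^(9-j); the y^2 term has j = 2.
C(9,2) = 36.
Coefficient = C(9,2) · 3^2 · (-1)^7 = 36 · 9 · (-1) = -324.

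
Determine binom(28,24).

20475

C(28,24) = C(28,4) by symmetry.
C(28,4) = (28·27·26·25) / 4! = 491400 / 24 = 20475.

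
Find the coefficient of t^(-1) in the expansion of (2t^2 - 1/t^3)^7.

-560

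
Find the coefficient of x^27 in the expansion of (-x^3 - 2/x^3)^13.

-312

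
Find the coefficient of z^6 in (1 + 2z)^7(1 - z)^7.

357

Coefficient of z^6 = Σ_{j} C(7,j)·2^j·C(7,6-j)·(-1)^(6-j) for j from 0 to 6.
= 7 + (-294) + 2940 + (-9800) + 11760 + (-4704) + 448 = 357.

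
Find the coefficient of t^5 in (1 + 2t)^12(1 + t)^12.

307296

Coefficient of t^5 = Σ_{j} C(12,j)·2^j·C(12,5-j)·1^(5-j) for j from 0 to 5.
= 792 + 11880 + 58080 + 116160 + 95040 + 25344 = 307296.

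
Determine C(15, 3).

455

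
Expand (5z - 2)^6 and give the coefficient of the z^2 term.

The general term is C(6,j)·(5z)^j·(-2)^(6-j); the z^2 term has j = 2.
C(6,2) = 15.
Coefficient = C(6,2) · 5^2 · (-2)^4 = 15 · 25 · 16 = 6000.

6000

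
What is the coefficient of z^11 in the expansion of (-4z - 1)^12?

50331648

The general term is C(12,j)·(-4z)^j·(-1)^(12-j); the z^11 term has j = 11.
C(12,11) = 12.
Coefficient = C(12,11) · (-4)^11 · (-1)^1 = 12 · (-4194304) · (-1) = 50331648.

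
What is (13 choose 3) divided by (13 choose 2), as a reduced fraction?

C(n,k+1)/C(n,k) = (n−k)/(k+1) = (13−2)/(2+1) = 11/3.

11/3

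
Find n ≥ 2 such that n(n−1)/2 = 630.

n(n−1)/2 = 630 ⇒ n(n−1) = 1260. Since 36·35 = 1260, n = 36.

36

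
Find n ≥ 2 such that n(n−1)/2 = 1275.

n(n−1)/2 = 1275 ⇒ n(n−1) = 2550. Since 51·50 = 2550, n = 51.

51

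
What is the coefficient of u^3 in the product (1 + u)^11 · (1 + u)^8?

969

(1 + u)^11(1 + u)^8 = (1 + u)^19, so the coefficient of u^3 is C(19,3)·1^3 = 969·1 = 969.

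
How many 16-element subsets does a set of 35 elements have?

4059928950

C(35,16) = (35·34·33·32·31·30·29·28·27·26·25·24·23·22·21·20) / 16! = 84945040381058457600000 / 20922789888000 = 4059928950.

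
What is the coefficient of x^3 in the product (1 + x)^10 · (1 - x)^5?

Coefficient of x^3 = Σ_{j} C(10,j)·1^j·C(5,3-j)·(-1)^(3-j) for j from 0 to 3.
= (-10) + 100 + (-225) + 120 = -15.

-15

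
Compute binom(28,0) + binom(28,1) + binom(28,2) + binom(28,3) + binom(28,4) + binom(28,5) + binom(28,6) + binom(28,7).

1 + 28 + 378 + 3276 + 20475 + 98280 + 376740 + 1184040 = 1683218.

1683218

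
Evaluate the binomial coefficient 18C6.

C(18,6) = (18·17·16·15·14·13) / 6! = 13366080 / 720 = 18564.

18564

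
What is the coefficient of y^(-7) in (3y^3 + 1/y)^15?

945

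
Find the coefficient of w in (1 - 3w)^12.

-36

The general term is C(12,j)·(1)^j·(-3w)^(12-j); the w^1 term has j = 11.
C(12,11) = 12.
Coefficient = C(12,11) · (-3)^1 = 12 · (-3) = -36.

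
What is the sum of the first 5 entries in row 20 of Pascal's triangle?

1 + 20 + 190 + 1140 + 4845 = 6196.

6196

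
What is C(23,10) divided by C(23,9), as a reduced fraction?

7/5

C(n,k+1)/C(n,k) = (n−k)/(k+1) = (23−9)/(9+1) = 14/10 = 7/5.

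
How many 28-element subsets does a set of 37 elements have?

124403620

C(37,28) = C(37,9) by symmetry.
C(37,9) = (37·36·35·34·33·32·31·30·29) / 9! = 45143585625600 / 362880 = 124403620.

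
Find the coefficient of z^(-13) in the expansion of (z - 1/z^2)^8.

General term: C(8,j)·(z)^j·(-1/z^2)^(8-j), with z-exponent 1j − 2(8−j) = 3j − 16.
Set 3j − 16 = -13: j = 1.
C(8,1) = 8; 1^1 = 1; (-1)^7 = -1.
Coefficient = 8 · 1 · (-1) = -8.

-8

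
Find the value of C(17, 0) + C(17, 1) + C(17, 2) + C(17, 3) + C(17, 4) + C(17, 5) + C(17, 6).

1 + 17 + 136 + 680 + 2380 + 6188 + 12376 = 21778.

21778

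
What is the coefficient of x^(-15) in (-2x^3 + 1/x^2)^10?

-20

General term: C(10,j)·(-2x^3)^j·(1/x^2)^(10-j), with x-exponent 3j − 2(10−j) = 5j − 20.
Set 5j − 20 = -15: j = 1.
C(10,1) = 10; (-2)^1 = -2; 1^9 = 1.
Coefficient = 10 · (-2) · 1 = -20.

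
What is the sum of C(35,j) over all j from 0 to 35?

Setting x = 1 in (1+x)^35 gives Σ C(35,j) = 2^35 = 34359738368.

34359738368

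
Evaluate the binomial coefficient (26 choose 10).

C(26,10) = (26·25·24·23·22·21·20·19·18·17) / 10! = 19275223968000 / 3628800 = 5311735.

5311735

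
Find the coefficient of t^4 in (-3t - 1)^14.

The general term is C(14,j)·(-3t)^j·(-1)^(14-j); the t^4 term has j = 4.
C(14,4) = 1001.
Coefficient = C(14,4) · (-3)^4 = 1001 · 81 = 81081.

81081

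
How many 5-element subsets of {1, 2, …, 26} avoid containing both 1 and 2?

63756

All 5-subsets: C(26,5) = 65780. Those containing both fixed elements: C(24,3) = 2024.
65780 − 2024 = 63756.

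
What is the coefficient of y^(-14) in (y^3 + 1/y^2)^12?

66

General term: C(12,j)·(y^3)^j·(1/y^2)^(12-j), with y-exponent 3j − 2(12−j) = 5j − 24.
Set 5j − 24 = -14: j = 2.
C(12,2) = 66; 1^2 = 1; 1^10 = 1.
Coefficient = 66 · 1 · 1 = 66.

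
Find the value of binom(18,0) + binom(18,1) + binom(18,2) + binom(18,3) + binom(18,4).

4048

1 + 18 + 153 + 816 + 3060 = 4048.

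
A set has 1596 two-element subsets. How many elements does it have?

n(n−1)/2 = 1596 ⇒ n(n−1) = 3192. Since 57·56 = 3192, n = 57.

57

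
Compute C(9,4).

126

C(9,4) = (9·8·7·6) / 4! = 3024 / 24 = 126.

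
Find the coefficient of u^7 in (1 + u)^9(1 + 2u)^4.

9108

Coefficient of u^7 = Σ_{j} C(9,j)·1^j·C(4,7-j)·2^(7-j) for j from 3 to 7.
= 1344 + 4032 + 3024 + 672 + 36 = 9108.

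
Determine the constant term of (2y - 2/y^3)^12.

-901120

General term: C(12,j)·(2y)^j·(-2/y^3)^(12-j), with y-exponent 1j − 3(12−j) = 4j − 36.
Set 4j − 36 = 0: j = 9.
C(12,9) = 220; 2^9 = 512; (-2)^3 = -8.
Coefficient = 220 · 512 · (-8) = -901120.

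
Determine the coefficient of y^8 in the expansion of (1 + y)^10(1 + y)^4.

3003

(1 + y)^10(1 + y)^4 = (1 + y)^14, so the coefficient of y^8 is C(14,8)·1^8 = 3003·1 = 3003.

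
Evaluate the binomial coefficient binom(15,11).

1365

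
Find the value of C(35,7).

6724520

C(35,7) = (35·34·33·32·31·30·29) / 7! = 33891580800 / 5040 = 6724520.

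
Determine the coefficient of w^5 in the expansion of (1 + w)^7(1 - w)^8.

-21

Coefficient of w^5 = Σ_{j} C(7,j)·1^j·C(8,5-j)·(-1)^(5-j) for j from 0 to 5.
= (-56) + 490 + (-1176) + 980 + (-280) + 21 = -21.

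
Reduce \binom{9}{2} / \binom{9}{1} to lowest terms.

C(n,k+1)/C(n,k) = (n−k)/(k+1) = (9−1)/(1+1) = 8/2 = 4.

4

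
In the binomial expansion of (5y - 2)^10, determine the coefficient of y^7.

The general term is C(10,j)·(5y)^j·(-2)^(10-j); the y^7 term has j = 7.
C(10,7) = 120.
Coefficient = C(10,7) · 5^7 · (-2)^3 = 120 · 78125 · (-8) = -75000000.

-75000000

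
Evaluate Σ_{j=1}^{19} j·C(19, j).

Since j·C(19,j) = 19·C(18,j−1), the sum is 19·2^18 = 19·262144 = 4980736.

4980736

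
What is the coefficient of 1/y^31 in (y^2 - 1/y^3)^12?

-12

General term: C(12,j)·(y^2)^j·(-1/y^3)^(12-j), with y-exponent 2j − 3(12−j) = 5j − 36.
Set 5j − 36 = -31: j = 1.
C(12,1) = 12; 1^1 = 1; (-1)^11 = -1.
Coefficient = 12 · 1 · (-1) = -12.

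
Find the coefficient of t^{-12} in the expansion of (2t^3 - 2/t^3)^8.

7168

General term: C(8,j)·(2t^3)^j·(-2/t^3)^(8-j), with t-exponent 3j − 3(8−j) = 6j − 24.
Set 6j − 24 = -12: j = 2.
C(8,2) = 28; 2^2 = 4; (-2)^6 = 64.
Coefficient = 28 · 4 · 64 = 7168.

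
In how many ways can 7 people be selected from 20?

77520

This is C(20,7) = 77520.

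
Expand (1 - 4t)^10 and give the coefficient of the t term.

-40

The general term is C(10,j)·(1)^j·(-4t)^(10-j); the t^1 term has j = 9.
C(10,9) = 10.
Coefficient = C(10,9) · (-4)^1 = 10 · (-4) = -40.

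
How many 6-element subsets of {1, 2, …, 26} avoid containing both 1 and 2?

219604

All 6-subsets: C(26,6) = 230230. Those containing both fixed elements: C(24,4) = 10626.
230230 − 10626 = 219604.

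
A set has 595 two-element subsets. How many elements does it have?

n(n−1)/2 = 595 ⇒ n(n−1) = 1190. Since 35·34 = 1190, n = 35.

35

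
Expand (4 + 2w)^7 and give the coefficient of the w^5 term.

The general term is C(7,j)·(4)^j·(2w)^(7-j); the w^5 term has j = 2.
C(7,2) = 21.
Coefficient = C(7,2) · 4^2 · 2^5 = 21 · 16 · 32 = 10752.

10752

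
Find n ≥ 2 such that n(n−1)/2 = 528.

n(n−1)/2 = 528 ⇒ n(n−1) = 1056. Since 33·32 = 1056, n = 33.

33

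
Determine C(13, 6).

1716

C(13,6) = (13·12·11·10·9·8) / 6! = 1235520 / 720 = 1716.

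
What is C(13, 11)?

78

C(13,11) = C(13,2) by symmetry.
C(13,2) = (13·12) / 2! = 156 / 2 = 78.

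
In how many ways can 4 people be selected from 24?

10626

This is C(24,4) = 10626.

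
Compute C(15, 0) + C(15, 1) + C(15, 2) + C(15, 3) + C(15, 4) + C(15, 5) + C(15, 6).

1 + 15 + 105 + 455 + 1365 + 3003 + 5005 = 9949.

9949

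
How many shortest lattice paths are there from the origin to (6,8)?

3003

Each path is a sequence of 14 steps with 6 rights: C(14,6) = 3003.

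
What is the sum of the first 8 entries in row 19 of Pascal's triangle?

1 + 19 + 171 + 969 + 3876 + 11628 + 27132 + 50388 = 94184.

94184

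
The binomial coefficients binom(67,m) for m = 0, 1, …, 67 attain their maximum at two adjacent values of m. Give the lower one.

For odd n = 67, C(67,m) peaks at m = (n−1)/2 and (n+1)/2; the lower is 33.

33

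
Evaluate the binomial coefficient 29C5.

118755

C(29,5) = (29·28·27·26·25) / 5! = 14250600 / 120 = 118755.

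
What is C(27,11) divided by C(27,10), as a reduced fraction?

C(n,k+1)/C(n,k) = (n−k)/(k+1) = (27−10)/(10+1) = 17/11.

17/11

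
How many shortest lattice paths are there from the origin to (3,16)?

Each path is a sequence of 19 steps with 3 rights: C(19,3) = 969.

969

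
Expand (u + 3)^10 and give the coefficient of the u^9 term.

30

The general term is C(10,j)·(u)^j·(3)^(10-j); the u^9 term has j = 9.
C(10,9) = 10.
Coefficient = C(10,9) · 3^1 = 10 · 3 = 30.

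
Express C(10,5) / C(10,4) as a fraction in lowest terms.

6/5

C(n,k+1)/C(n,k) = (n−k)/(k+1) = (10−4)/(4+1) = 6/5.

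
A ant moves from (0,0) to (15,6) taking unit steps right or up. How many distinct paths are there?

54264

Each path is a sequence of 21 steps with 15 rights: C(21,15) = 54264.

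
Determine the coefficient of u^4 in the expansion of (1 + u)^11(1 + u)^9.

(1 + u)^11(1 + u)^9 = (1 + u)^20, so the coefficient of u^4 is C(20,4)·1^4 = 4845·1 = 4845.

4845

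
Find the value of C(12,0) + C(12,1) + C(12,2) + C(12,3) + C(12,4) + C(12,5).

1586

1 + 12 + 66 + 220 + 495 + 792 = 1586.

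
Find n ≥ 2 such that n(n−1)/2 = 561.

34

n(n−1)/2 = 561 ⇒ n(n−1) = 1122. Since 34·33 = 1122, n = 34.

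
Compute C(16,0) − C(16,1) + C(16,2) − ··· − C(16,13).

-105

The partial alternating sum Σ_{k=0}^{13} (−1)^k C(16,k) = (−1)^13 C(15,13) = -105.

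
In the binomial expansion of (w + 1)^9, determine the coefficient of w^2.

The general term is C(9,j)·(w)^j·(1)^(9-j); the w^2 term has j = 2.
C(9,2) = 36.
Coefficient = C(9,2) = 36.

36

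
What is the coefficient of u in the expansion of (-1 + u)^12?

The general term is C(12,j)·(-1)^j·(u)^(12-j); the u^1 term has j = 11.
C(12,11) = 12.
Coefficient = C(12,11) · (-1)^11 = 12 · (-1) = -12.

-12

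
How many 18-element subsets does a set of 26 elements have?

C(26,18) = C(26,8) by symmetry.
C(26,8) = (26·25·24·23·22·21·20·19) / 8! = 62990928000 / 40320 = 1562275.

1562275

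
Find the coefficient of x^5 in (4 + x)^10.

The general term is C(10,j)·(4)^j·(x)^(10-j); the x^5 term has j = 5.
C(10,5) = 252.
Coefficient = C(10,5) · 4^5 = 252 · 1024 = 258048.

258048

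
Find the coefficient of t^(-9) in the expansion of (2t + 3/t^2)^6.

General term: C(6,j)·(2t)^j·(3/t^2)^(6-j), with t-exponent 1j − 2(6−j) = 3j − 12.
Set 3j − 12 = -9: j = 1.
C(6,1) = 6; 2^1 = 2; 3^5 = 243.
Coefficient = 6 · 2 · 243 = 2916.

2916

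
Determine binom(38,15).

15471286560

C(38,15) = (38·37·36·35·34·33·32·31·30·29·28·27·26·25·24) / 15! = 20231404874494894080000 / 1307674368000 = 15471286560.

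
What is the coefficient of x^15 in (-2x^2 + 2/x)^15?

General term: C(15,j)·(-2x^2)^j·(2/x)^(15-j), with x-exponent 2j − 1(15−j) = 3j − 15.
Set 3j − 15 = 15: j = 10.
C(15,10) = 3003; (-2)^10 = 1024; 2^5 = 32.
Coefficient = 3003 · 1024 · 32 = 98402304.

98402304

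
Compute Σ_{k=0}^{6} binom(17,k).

21778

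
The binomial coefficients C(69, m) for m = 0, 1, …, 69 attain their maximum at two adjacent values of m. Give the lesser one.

For odd n = 69, C(69,m) peaks at m = (n−1)/2 and (n+1)/2; the lesser is 34.

34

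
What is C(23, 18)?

33649

C(23,18) = C(23,5) by symmetry.
C(23,5) = (23·22·21·20·19) / 5! = 4037880 / 120 = 33649.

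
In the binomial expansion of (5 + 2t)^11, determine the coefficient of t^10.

The general term is C(11,j)·(5)^j·(2t)^(11-j); the t^10 term has j = 1.
C(11,1) = 11.
Coefficient = C(11,1) · 5^1 · 2^10 = 11 · 5 · 1024 = 56320.

56320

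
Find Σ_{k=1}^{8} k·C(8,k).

1024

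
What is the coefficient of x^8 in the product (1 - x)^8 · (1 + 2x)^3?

-159

Coefficient of x^8 = Σ_{j} C(8,j)·(-1)^j·C(3,8-j)·2^(8-j) for j from 5 to 8.
= (-448) + 336 + (-48) + 1 = -159.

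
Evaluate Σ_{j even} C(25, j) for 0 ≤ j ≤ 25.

16777216

Even-j terms of row 25 sum to 2^24 = 16777216.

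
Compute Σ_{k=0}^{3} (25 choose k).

2626

1 + 25 + 300 + 2300 = 2626.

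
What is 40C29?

2311801440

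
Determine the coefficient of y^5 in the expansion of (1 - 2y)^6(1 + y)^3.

Coefficient of y^5 = Σ_{j} C(6,j)·(-2)^j·C(3,5-j)·1^(5-j) for j from 2 to 5.
= 60 + (-480) + 720 + (-192) = 108.

108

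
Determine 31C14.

C(31,14) = (31·30·29·28·27·26·25·24·23·22·21·20·19·18) / 14! = 23118159385601280000 / 87178291200 = 265182525.

265182525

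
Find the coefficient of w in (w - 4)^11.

The general term is C(11,j)·(w)^j·(-4)^(11-j); the w^1 term has j = 1.
C(11,1) = 11.
Coefficient = C(11,1) · (-4)^10 = 11 · 1048576 = 11534336.

11534336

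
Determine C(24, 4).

10626

C(24,4) = (24·23·22·21) / 4! = 255024 / 24 = 10626.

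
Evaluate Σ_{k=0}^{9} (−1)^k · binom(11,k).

-10

The partial alternating sum Σ_{k=0}^{9} (−1)^k C(11,k) = (−1)^9 C(10,9) = -10.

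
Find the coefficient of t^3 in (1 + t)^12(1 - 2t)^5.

-40

Coefficient of t^3 = Σ_{j} C(12,j)·1^j·C(5,3-j)·(-2)^(3-j) for j from 0 to 3.
= (-80) + 480 + (-660) + 220 = -40.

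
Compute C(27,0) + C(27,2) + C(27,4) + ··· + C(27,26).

67108864

Half of (1+1)^27 + (1−1)^27 gives the even-index sum: 2^26 = 67108864.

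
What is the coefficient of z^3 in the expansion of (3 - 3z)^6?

The general term is C(6,j)·(3)^j·(-3z)^(6-j); the z^3 term has j = 3.
C(6,3) = 20.
Coefficient = C(6,3) · 3^3 · (-3)^3 = 20 · 27 · (-27) = -14580.

-14580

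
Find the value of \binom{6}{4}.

15

C(6,4) = C(6,2) by symmetry.
C(6,2) = (6·5) / 2! = 30 / 2 = 15.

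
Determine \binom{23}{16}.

245157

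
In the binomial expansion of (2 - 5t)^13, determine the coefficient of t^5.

-1029600000

The general term is C(13,j)·(2)^j·(-5t)^(13-j); the t^5 term has j = 8.
C(13,8) = 1287.
Coefficient = C(13,8) · 2^8 · (-5)^5 = 1287 · 256 · (-3125) = -1029600000.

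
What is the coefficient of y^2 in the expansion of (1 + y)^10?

45

The general term is C(10,j)·(1)^j·(y)^(10-j); the y^2 term has j = 8.
C(10,8) = 45.
Coefficient = C(10,8) = 45.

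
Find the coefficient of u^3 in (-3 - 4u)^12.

277136640

The general term is C(12,j)·(-3)^j·(-4u)^(12-j); the u^3 term has j = 9.
C(12,9) = 220.
Coefficient = C(12,9) · (-3)^9 · (-4)^3 = 220 · (-19683) · (-64) = 277136640.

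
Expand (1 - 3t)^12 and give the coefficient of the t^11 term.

-2125764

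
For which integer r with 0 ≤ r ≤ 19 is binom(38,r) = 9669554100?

14

C(38,r) increases on 0 ≤ r ≤ 19. C(38,13) = 5414950296 and C(38,14) = 9669554100, so r = 14.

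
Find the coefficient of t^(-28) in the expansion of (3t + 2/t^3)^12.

General term: C(12,j)·(3t)^j·(2/t^3)^(12-j), with t-exponent 1j − 3(12−j) = 4j − 36.
Set 4j − 36 = -28: j = 2.
C(12,2) = 66; 3^2 = 9; 2^10 = 1024.
Coefficient = 66 · 9 · 1024 = 608256.

608256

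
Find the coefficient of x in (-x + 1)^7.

-7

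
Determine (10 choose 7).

120

C(10,7) = C(10,3) by symmetry.
C(10,3) = (10·9·8) / 3! = 720 / 6 = 120.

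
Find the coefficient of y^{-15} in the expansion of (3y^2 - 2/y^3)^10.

-414720

General term: C(10,j)·(3y^2)^j·(-2/y^3)^(10-j), with y-exponent 2j − 3(10−j) = 5j − 30.
Set 5j − 30 = -15: j = 3.
C(10,3) = 120; 3^3 = 27; (-2)^7 = -128.
Coefficient = 120 · 27 · (-128) = -414720.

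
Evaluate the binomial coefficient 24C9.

1307504

C(24,9) = (24·23·22·21·20·19·18·17·16) / 9! = 474467051520 / 362880 = 1307504.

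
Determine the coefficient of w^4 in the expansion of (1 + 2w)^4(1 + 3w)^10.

Coefficient of w^4 = Σ_{j} C(4,j)·2^j·C(10,4-j)·3^(4-j) for j from 0 to 4.
= 17010 + 25920 + 9720 + 960 + 16 = 53626.

53626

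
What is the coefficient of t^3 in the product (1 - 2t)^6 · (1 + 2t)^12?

-128

Coefficient of t^3 = Σ_{j} C(6,j)·(-2)^j·C(12,3-j)·2^(3-j) for j from 0 to 3.
= 1760 + (-3168) + 1440 + (-160) = -128.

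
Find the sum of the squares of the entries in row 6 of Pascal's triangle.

924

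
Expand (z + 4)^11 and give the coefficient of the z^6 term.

The general term is C(11,j)·(z)^j·(4)^(11-j); the z^6 term has j = 6.
C(11,6) = 462.
Coefficient = C(11,6) · 4^5 = 462 · 1024 = 473088.

473088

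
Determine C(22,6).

74613

C(22,6) = (22·21·20·19·18·17) / 6! = 53721360 / 720 = 74613.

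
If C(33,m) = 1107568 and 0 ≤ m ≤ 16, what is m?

6

C(33,m) increases on 0 ≤ m ≤ 16. C(33,5) = 237336 and C(33,6) = 1107568, so m = 6.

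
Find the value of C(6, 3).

20

C(6,3) = (6·5·4) / 3! = 120 / 6 = 20.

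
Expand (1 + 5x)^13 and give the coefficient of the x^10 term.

2792968750

The general term is C(13,j)·(1)^j·(5x)^(13-j); the x^10 term has j = 3.
C(13,3) = 286.
Coefficient = C(13,3) · 5^10 = 286 · 9765625 = 2792968750.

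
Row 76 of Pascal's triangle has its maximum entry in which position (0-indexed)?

C(76,m) is maximized at m = 76/2 = 38.

38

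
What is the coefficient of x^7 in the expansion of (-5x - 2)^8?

1250000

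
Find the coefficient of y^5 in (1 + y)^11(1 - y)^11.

0

Coefficient of y^5 = Σ_{j} C(11,j)·1^j·C(11,5-j)·(-1)^(5-j) for j from 0 to 5.
= (-462) + 3630 + (-9075) + 9075 + (-3630) + 462 = 0.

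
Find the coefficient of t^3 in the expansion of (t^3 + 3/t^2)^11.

General term: C(11,j)·(t^3)^j·(3/t^2)^(11-j), with t-exponent 3j − 2(11−j) = 5j − 22.
Set 5j − 22 = 3: j = 5.
C(11,5) = 462; 1^5 = 1; 3^6 = 729.
Coefficient = 462 · 1 · 729 = 336798.

336798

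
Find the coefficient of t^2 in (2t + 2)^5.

320

The general term is C(5,j)·(2t)^j·(2)^(5-j); the t^2 term has j = 2.
C(5,2) = 10.
Coefficient = C(5,2) · 2^2 · 2^3 = 10 · 4 · 8 = 320.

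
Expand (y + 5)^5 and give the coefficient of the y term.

3125

The general term is C(5,j)·(y)^j·(5)^(5-j); the y^1 term has j = 1.
C(5,1) = 5.
Coefficient = C(5,1) · 5^4 = 5 · 625 = 3125.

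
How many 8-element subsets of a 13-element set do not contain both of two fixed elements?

All 8-subsets: C(13,8) = 1287. Those containing both fixed elements: C(11,6) = 462.
1287 − 462 = 825.

825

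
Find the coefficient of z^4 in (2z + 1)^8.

The general term is C(8,j)·(2z)^j·(1)^(8-j); the z^4 term has j = 4.
C(8,4) = 70.
Coefficient = C(8,4) · 2^4 = 70 · 16 = 1120.

1120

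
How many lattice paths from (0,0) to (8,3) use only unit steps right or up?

Each path is a sequence of 11 steps with 8 rights: C(11,8) = 165.

165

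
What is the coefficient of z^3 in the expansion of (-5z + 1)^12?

-27500

The general term is C(12,j)·(-5z)^j·(1)^(12-j); the z^3 term has j = 3.
C(12,3) = 220.
Coefficient = C(12,3) · (-5)^3 = 220 · (-125) = -27500.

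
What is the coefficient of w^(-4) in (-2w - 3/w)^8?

81648

General term: C(8,j)·(-2w)^j·(-3/w)^(8-j), with w-exponent 1j − 1(8−j) = 2j − 8.
Set 2j − 8 = -4: j = 2.
C(8,2) = 28; (-2)^2 = 4; (-3)^6 = 729.
Coefficient = 28 · 4 · 729 = 81648.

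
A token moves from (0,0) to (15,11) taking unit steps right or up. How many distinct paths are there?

Each path is a sequence of 26 steps with 15 rights: C(26,15) = 7726160.

7726160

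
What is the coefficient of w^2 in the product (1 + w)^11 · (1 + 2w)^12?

583

Coefficient of w^2 = Σ_{j} C(11,j)·1^j·C(12,2-j)·2^(2-j) for j from 0 to 2.
= 264 + 264 + 55 = 583.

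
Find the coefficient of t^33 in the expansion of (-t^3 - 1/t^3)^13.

General term: C(13,j)·(-t^3)^j·(-1/t^3)^(13-j), with t-exponent 3j − 3(13−j) = 6j − 39.
Set 6j − 39 = 33: j = 12.
C(13,12) = 13; (-1)^12 = 1; (-1)^1 = -1.
Coefficient = 13 · 1 · (-1) = -13.

-13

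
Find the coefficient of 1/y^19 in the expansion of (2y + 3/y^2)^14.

General term: C(14,j)·(2y)^j·(3/y^2)^(14-j), with y-exponent 1j − 2(14−j) = 3j − 28.
Set 3j − 28 = -19: j = 3.
C(14,3) = 364; 2^3 = 8; 3^11 = 177147.
Coefficient = 364 · 8 · 177147 = 515852064.

515852064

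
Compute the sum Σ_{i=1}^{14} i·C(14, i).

114688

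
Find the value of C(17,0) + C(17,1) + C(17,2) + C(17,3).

834

1 + 17 + 136 + 680 = 834.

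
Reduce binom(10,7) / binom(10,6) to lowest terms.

C(n,k+1)/C(n,k) = (n−k)/(k+1) = (10−6)/(6+1) = 4/7.

4/7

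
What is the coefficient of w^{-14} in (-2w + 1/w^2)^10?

General term: C(10,j)·(-2w)^j·(1/w^2)^(10-j), with w-exponent 1j − 2(10−j) = 3j − 20.
Set 3j − 20 = -14: j = 2.
C(10,2) = 45; (-2)^2 = 4; 1^8 = 1.
Coefficient = 45 · 4 · 1 = 180.

180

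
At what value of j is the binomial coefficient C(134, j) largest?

C(134,j) is maximized at j = 134/2 = 67.

67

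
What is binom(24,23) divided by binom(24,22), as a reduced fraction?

2/23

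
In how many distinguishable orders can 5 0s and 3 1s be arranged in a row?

Choose positions for the 0s: C(8,5) = 56.

56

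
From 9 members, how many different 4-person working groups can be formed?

This is C(9,4) = 126.

126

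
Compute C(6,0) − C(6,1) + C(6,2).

The partial alternating sum Σ_{k=0}^{2} (−1)^k C(6,k) = (−1)^2 C(5,2) = 10.

10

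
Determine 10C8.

C(10,8) = C(10,2) by symmetry.
C(10,2) = (10·9) / 2! = 90 / 2 = 45.

45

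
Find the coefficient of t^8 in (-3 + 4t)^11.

The general term is C(11,j)·(-3)^j·(4t)^(11-j); the t^8 term has j = 3.
C(11,3) = 165.
Coefficient = C(11,3) · (-3)^3 · 4^8 = 165 · (-27) · 65536 = -291962880.

-291962880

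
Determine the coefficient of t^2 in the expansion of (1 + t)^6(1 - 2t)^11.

103

Coefficient of t^2 = Σ_{j} C(6,j)·1^j·C(11,2-j)·(-2)^(2-j) for j from 0 to 2.
= 220 + (-132) + 15 = 103.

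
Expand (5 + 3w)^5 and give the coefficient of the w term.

9375

The general term is C(5,j)·(5)^j·(3w)^(5-j); the w^1 term has j = 4.
C(5,4) = 5.
Coefficient = C(5,4) · 5^4 · 3^1 = 5 · 625 · 3 = 9375.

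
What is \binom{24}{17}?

C(24,17) = C(24,7) by symmetry.
C(24,7) = (24·23·22·21·20·19·18) / 7! = 1744364160 / 5040 = 346104.

346104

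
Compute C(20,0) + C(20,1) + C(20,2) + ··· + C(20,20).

1048576

Setting x = 1 in (1+x)^20 gives Σ C(20,j) = 2^20 = 1048576.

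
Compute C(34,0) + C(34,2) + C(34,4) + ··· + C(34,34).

8589934592

Half of (1+1)^34 + (1−1)^34 gives the even-index sum: 2^33 = 8589934592.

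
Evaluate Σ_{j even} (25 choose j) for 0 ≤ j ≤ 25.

16777216

Half of (1+1)^25 + (1−1)^25 gives the even-index sum: 2^24 = 16777216.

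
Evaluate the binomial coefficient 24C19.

C(24,19) = C(24,5) by symmetry.
C(24,5) = (24·23·22·21·20) / 5! = 5100480 / 120 = 42504.

42504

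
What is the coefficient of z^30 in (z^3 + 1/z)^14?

General term: C(14,j)·(z^3)^j·(1/z)^(14-j), with z-exponent 3j − 1(14−j) = 4j − 14.
Set 4j − 14 = 30: j = 11.
C(14,11) = 364; 1^11 = 1; 1^3 = 1.
Coefficient = 364 · 1 · 1 = 364.

364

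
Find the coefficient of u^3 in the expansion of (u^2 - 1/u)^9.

General term: C(9,j)·(u^2)^j·(-1/u)^(9-j), with u-exponent 2j − 1(9−j) = 3j − 9.
Set 3j − 9 = 3: j = 4.
C(9,4) = 126; 1^4 = 1; (-1)^5 = -1.
Coefficient = 126 · 1 · (-1) = -126.

-126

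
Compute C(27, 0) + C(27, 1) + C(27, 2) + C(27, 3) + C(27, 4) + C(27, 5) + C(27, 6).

397594

1 + 27 + 351 + 2925 + 17550 + 80730 + 296010 = 397594.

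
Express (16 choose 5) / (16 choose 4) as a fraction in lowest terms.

C(n,k+1)/C(n,k) = (n−k)/(k+1) = (16−4)/(4+1) = 12/5.

12/5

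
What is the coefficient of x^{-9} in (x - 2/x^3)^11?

-14784

General term: C(11,j)·(x)^j·(-2/x^3)^(11-j), with x-exponent 1j − 3(11−j) = 4j − 33.
Set 4j − 33 = -9: j = 6.
C(11,6) = 462; 1^6 = 1; (-2)^5 = -32.
Coefficient = 462 · 1 · (-32) = -14784.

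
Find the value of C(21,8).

203490

C(21,8) = (21·20·19·18·17·16·15·14) / 8! = 8204716800 / 40320 = 203490.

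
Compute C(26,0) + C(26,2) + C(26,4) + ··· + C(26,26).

Half of (1+1)^26 + (1−1)^26 gives the even-index sum: 2^25 = 33554432.

33554432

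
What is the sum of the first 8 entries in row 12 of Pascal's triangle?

3302

1 + 12 + 66 + 220 + 495 + 792 + 924 + 792 = 3302.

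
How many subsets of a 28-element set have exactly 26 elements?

Choose the 26 positions: C(28,26) = 378.

378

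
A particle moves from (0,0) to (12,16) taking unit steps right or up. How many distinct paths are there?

Each path is a sequence of 28 steps with 12 rights: C(28,12) = 30421755.

30421755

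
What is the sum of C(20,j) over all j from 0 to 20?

1048576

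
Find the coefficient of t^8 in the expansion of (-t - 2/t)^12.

General term: C(12,j)·(-t)^j·(-2/t)^(12-j), with t-exponent 1j − 1(12−j) = 2j − 12.
Set 2j − 12 = 8: j = 10.
C(12,10) = 66; (-1)^10 = 1; (-2)^2 = 4.
Coefficient = 66 · 1 · 4 = 264.

264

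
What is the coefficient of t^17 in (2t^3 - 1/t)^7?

-448

General term: C(7,j)·(2t^3)^j·(-1/t)^(7-j), with t-exponent 3j − 1(7−j) = 4j − 7.
Set 4j − 7 = 17: j = 6.
C(7,6) = 7; 2^6 = 64; (-1)^1 = -1.
Coefficient = 7 · 64 · (-1) = -448.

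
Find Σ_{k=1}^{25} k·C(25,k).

419430400

Differentiating (1+x)^25 and setting x=1: Σ k·C(25,k) = 25·2^24 = 419430400.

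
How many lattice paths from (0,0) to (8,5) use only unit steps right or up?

1287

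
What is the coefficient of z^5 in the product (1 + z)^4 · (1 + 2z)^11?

Coefficient of z^5 = Σ_{j} C(4,j)·1^j·C(11,5-j)·2^(5-j) for j from 0 to 4.
= 14784 + 21120 + 7920 + 880 + 22 = 44726.

44726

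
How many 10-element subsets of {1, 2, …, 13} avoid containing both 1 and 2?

121

All 10-subsets: C(13,10) = 286. Those containing both fixed elements: C(11,8) = 165.
286 − 165 = 121.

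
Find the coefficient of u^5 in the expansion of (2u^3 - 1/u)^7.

280

General term: C(7,j)·(2u^3)^j·(-1/u)^(7-j), with u-exponent 3j − 1(7−j) = 4j − 7.
Set 4j − 7 = 5: j = 3.
C(7,3) = 35; 2^3 = 8; (-1)^4 = 1.
Coefficient = 35 · 8 · 1 = 280.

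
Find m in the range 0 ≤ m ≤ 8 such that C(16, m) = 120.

C(16,m) increases on 0 ≤ m ≤ 8. C(16,1) = 16 and C(16,2) = 120, so m = 2.

2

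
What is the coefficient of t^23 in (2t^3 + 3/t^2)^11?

253440

General term: C(11,j)·(2t^3)^j·(3/t^2)^(11-j), with t-exponent 3j − 2(11−j) = 5j − 22.
Set 5j − 22 = 23: j = 9.
C(11,9) = 55; 2^9 = 512; 3^2 = 9.
Coefficient = 55 · 512 · 9 = 253440.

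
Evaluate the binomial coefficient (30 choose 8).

C(30,8) = (30·29·28·27·26·25·24·23) / 8! = 235989936000 / 40320 = 5852925.

5852925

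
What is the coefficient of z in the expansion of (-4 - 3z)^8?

The general term is C(8,j)·(-4)^j·(-3z)^(8-j); the z^1 term has j = 7.
C(8,7) = 8.
Coefficient = C(8,7) · (-4)^7 · (-3)^1 = 8 · (-16384) · (-3) = 393216.

393216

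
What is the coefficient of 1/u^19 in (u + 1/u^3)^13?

General term: C(13,j)·(u)^j·(1/u^3)^(13-j), with u-exponent 1j − 3(13−j) = 4j − 39.
Set 4j − 39 = -19: j = 5.
C(13,5) = 1287; 1^5 = 1; 1^8 = 1.
Coefficient = 1287 · 1 · 1 = 1287.

1287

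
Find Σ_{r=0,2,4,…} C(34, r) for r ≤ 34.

8589934592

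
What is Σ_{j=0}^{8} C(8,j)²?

12870

Σ C(8,j)² is the coefficient of x^8 in (1+x)^8(1+x)^8 = (1+x)^16, i.e. C(16,8) = 12870.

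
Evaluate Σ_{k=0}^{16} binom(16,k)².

By Vandermonde's identity, Σ C(16,k)² = C(32,16) = 601080390.

601080390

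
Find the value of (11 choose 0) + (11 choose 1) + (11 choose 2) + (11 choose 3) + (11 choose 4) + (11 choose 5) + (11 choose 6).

1486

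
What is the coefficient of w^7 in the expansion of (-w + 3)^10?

-3240

The general term is C(10,j)·(-w)^j·(3)^(10-j); the w^7 term has j = 7.
C(10,7) = 120.
Coefficient = C(10,7) · (-1)^7 · 3^3 = 120 · (-1) · 27 = -3240.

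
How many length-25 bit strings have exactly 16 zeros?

2042975

Choose the 16 positions: C(25,16) = 2042975.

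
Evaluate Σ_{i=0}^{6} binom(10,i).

1 + 10 + 45 + 120 + 210 + 252 + 210 = 848.

848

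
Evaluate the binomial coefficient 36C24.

1251677700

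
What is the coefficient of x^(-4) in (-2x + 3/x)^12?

51963120

General term: C(12,j)·(-2x)^j·(3/x)^(12-j), with x-exponent 1j − 1(12−j) = 2j − 12.
Set 2j − 12 = -4: j = 4.
C(12,4) = 495; (-2)^4 = 16; 3^8 = 6561.
Coefficient = 495 · 16 · 6561 = 51963120.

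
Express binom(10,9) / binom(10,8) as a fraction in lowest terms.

2/9

C(n,k+1)/C(n,k) = (n−k)/(k+1) = (10−8)/(8+1) = 2/9.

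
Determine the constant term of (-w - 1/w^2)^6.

15

General term: C(6,j)·(-w)^j·(-1/w^2)^(6-j), with w-exponent 1j − 2(6−j) = 3j − 12.
Set 3j − 12 = 0: j = 4.
C(6,4) = 15; (-1)^4 = 1; (-1)^2 = 1.
Coefficient = 15 · 1 · 1 = 15.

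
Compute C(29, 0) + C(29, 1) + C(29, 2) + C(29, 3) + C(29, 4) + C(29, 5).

146596

1 + 29 + 406 + 3654 + 23751 + 118755 = 146596.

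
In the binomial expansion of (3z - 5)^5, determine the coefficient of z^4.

-2025

The general term is C(5,j)·(3z)^j·(-5)^(5-j); the z^4 term has j = 4.
C(5,4) = 5.
Coefficient = C(5,4) · 3^4 · (-5)^1 = 5 · 81 · (-5) = -2025.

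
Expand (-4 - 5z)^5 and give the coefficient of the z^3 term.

The general term is C(5,j)·(-4)^j·(-5z)^(5-j); the z^3 term has j = 2.
C(5,2) = 10.
Coefficient = C(5,2) · (-4)^2 · (-5)^3 = 10 · 16 · (-125) = -20000.

-20000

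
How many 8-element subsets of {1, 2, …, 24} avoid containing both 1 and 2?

660858

All 8-subsets: C(24,8) = 735471. Those containing both fixed elements: C(22,6) = 74613.
735471 − 74613 = 660858.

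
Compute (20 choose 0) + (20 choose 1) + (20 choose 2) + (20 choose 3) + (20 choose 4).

6196

1 + 20 + 190 + 1140 + 4845 = 6196.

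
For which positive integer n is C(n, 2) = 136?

17

n(n−1)/2 = 136 ⇒ n(n−1) = 272. Since 17·16 = 272, n = 17.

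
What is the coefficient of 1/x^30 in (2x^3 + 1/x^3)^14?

364

General term: C(14,j)·(2x^3)^j·(1/x^3)^(14-j), with x-exponent 3j − 3(14−j) = 6j − 42.
Set 6j − 42 = -30: j = 2.
C(14,2) = 91; 2^2 = 4; 1^12 = 1.
Coefficient = 91 · 4 · 1 = 364.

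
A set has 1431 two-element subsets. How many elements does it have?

54

n(n−1)/2 = 1431 ⇒ n(n−1) = 2862. Since 54·53 = 2862, n = 54.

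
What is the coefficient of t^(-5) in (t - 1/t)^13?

-715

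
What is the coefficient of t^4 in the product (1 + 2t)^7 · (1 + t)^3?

1666

Coefficient of t^4 = Σ_{j} C(7,j)·2^j·C(3,4-j)·1^(4-j) for j from 1 to 4.
= 14 + 252 + 840 + 560 = 1666.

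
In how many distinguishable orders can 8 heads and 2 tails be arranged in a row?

45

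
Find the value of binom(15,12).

C(15,12) = C(15,3) by symmetry.
C(15,3) = (15·14·13) / 3! = 2730 / 6 = 455.

455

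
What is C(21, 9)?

293930

C(21,9) = (21·20·19·18·17·16·15·14·13) / 9! = 106661318400 / 362880 = 293930.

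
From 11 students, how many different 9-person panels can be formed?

55

This is C(11,9) = 55.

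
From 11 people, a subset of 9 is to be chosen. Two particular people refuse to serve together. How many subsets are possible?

19

All 9-subsets: C(11,9) = 55. Those containing both fixed elements: C(9,7) = 36.
55 − 36 = 19.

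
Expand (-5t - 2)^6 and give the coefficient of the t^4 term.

37500

The general term is C(6,j)·(-5t)^j·(-2)^(6-j); the t^4 term has j = 4.
C(6,4) = 15.
Coefficient = C(6,4) · (-5)^4 · (-2)^2 = 15 · 625 · 4 = 37500.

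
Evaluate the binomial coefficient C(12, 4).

495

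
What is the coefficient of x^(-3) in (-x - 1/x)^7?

General term: C(7,j)·(-x)^j·(-1/x)^(7-j), with x-exponent 1j − 1(7−j) = 2j − 7.
Set 2j − 7 = -3: j = 2.
C(7,2) = 21; (-1)^2 = 1; (-1)^5 = -1.
Coefficient = 21 · 1 · (-1) = -21.

-21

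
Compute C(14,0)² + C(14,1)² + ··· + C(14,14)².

40116600

By Vandermonde's identity, Σ C(14,i)² = C(28,14) = 40116600.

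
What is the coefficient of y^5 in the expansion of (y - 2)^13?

329472

The general term is C(13,j)·(y)^j·(-2)^(13-j); the y^5 term has j = 5.
C(13,5) = 1287.
Coefficient = C(13,5) · (-2)^8 = 1287 · 256 = 329472.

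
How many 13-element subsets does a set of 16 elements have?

560

C(16,13) = C(16,3) by symmetry.
C(16,3) = (16·15·14) / 3! = 3360 / 6 = 560.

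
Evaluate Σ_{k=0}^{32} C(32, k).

Setting x = 1 in (1+x)^32 gives Σ C(32,k) = 2^32 = 4294967296.

4294967296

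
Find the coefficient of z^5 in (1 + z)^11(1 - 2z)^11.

Coefficient of z^5 = Σ_{j} C(11,j)·1^j·C(11,5-j)·(-2)^(5-j) for j from 0 to 5.
= (-14784) + 58080 + (-72600) + 36300 + (-7260) + 462 = 198.

198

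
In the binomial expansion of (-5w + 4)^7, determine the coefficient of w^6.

437500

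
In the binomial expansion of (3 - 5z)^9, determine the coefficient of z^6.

The general term is C(9,j)·(3)^j·(-5z)^(9-j); the z^6 term has j = 3.
C(9,3) = 84.
Coefficient = C(9,3) · 3^3 · (-5)^6 = 84 · 27 · 15625 = 35437500.

35437500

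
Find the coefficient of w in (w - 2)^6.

-192

The general term is C(6,j)·(w)^j·(-2)^(6-j); the w^1 term has j = 1.
C(6,1) = 6.
Coefficient = C(6,1) · (-2)^5 = 6 · (-32) = -192.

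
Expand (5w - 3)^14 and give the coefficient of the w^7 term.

The general term is C(14,j)·(5w)^j·(-3)^(14-j); the w^7 term has j = 7.
C(14,7) = 3432.
Coefficient = C(14,7) · 5^7 · (-3)^7 = 3432 · 78125 · (-2187) = -586389375000.

-586389375000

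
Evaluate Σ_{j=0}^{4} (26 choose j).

1 + 26 + 325 + 2600 + 14950 = 17902.

17902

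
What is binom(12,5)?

792

C(12,5) = (12·11·10·9·8) / 5! = 95040 / 120 = 792.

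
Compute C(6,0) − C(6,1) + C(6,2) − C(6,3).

The partial alternating sum Σ_{k=0}^{3} (−1)^k C(6,k) = (−1)^3 C(5,3) = -10.

-10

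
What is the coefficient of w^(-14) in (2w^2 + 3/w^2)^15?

3868890480

General term: C(15,j)·(2w^2)^j·(3/w^2)^(15-j), with w-exponent 2j − 2(15−j) = 4j − 30.
Set 4j − 30 = -14: j = 4.
C(15,4) = 1365; 2^4 = 16; 3^11 = 177147.
Coefficient = 1365 · 16 · 177147 = 3868890480.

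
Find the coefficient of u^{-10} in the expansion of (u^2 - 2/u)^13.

53248

General term: C(13,j)·(u^2)^j·(-2/u)^(13-j), with u-exponent 2j − 1(13−j) = 3j − 13.
Set 3j − 13 = -10: j = 1.
C(13,1) = 13; 1^1 = 1; (-2)^12 = 4096.
Coefficient = 13 · 1 · 4096 = 53248.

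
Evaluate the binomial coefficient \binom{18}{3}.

816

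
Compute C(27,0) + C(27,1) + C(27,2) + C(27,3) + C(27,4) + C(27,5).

1 + 27 + 351 + 2925 + 17550 + 80730 = 101584.

101584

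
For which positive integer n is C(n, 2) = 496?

n(n−1)/2 = 496 ⇒ n(n−1) = 992. Since 32·31 = 992, n = 32.

32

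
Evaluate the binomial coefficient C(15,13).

105

C(15,13) = C(15,2) by symmetry.
C(15,2) = (15·14) / 2! = 210 / 2 = 105.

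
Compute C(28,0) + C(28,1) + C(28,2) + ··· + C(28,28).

268435456

Setting x = 1 in (1+x)^28 gives Σ C(28,i) = 2^28 = 268435456.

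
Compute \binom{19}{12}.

50388

C(19,12) = C(19,7) by symmetry.
C(19,7) = (19·18·17·16·15·14·13) / 7! = 253955520 / 5040 = 50388.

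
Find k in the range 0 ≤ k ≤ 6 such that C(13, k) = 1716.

6

C(13,k) increases on 0 ≤ k ≤ 6. C(13,5) = 1287 and C(13,6) = 1716, so k = 6.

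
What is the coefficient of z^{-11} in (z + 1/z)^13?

13

General term: C(13,j)·(z)^j·(1/z)^(13-j), with z-exponent 1j − 1(13−j) = 2j − 13.
Set 2j − 13 = -11: j = 1.
C(13,1) = 13; 1^1 = 1; 1^12 = 1.
Coefficient = 13 · 1 · 1 = 13.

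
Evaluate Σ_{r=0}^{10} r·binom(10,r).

5120

Since r·C(10,r) = 10·C(9,r−1), the sum is 10·2^9 = 10·512 = 5120.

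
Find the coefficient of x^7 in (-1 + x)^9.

36

The general term is C(9,j)·(-1)^j·(x)^(9-j); the x^7 term has j = 2.
C(9,2) = 36.
Coefficient = C(9,2) = 36.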